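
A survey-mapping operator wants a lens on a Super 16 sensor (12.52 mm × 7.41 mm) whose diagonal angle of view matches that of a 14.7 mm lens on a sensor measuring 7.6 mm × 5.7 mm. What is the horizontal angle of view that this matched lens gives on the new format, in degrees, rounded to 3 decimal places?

Sensor diagonal = √(7.6² + 5.7²) = √90.2500 ≈ 9.5000 mm.
Sensor diagonal = √(12.52² + 7.41²) = √211.6585 ≈ 14.5485 mm.
Equal diagonal AOV ⇒ f₂ = f₁ · 14.5485/9.5000 = 14.7 × 1.53142 ≈ 22.5119 mm.
Horizontal AOV on the new format = 2·arctan(12.52 / (2 × 22.5119)) = 2·arctan(0.27808) ≈ 31.0799°.

31.080°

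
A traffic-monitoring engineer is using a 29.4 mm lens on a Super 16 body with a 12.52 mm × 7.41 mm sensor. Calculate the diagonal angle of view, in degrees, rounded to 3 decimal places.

27.794°

Sensor diagonal = √(12.52² + 7.41²) = √211.6585 ≈ 14.5485 mm.
Angle of view α = 2·arctan(d/2f) with d = 14.5485 mm and f = 29.4 mm.
d/2f = 0.24742; arctan(0.24742) ≈ 13.8972°, so α ≈ 27.7944°.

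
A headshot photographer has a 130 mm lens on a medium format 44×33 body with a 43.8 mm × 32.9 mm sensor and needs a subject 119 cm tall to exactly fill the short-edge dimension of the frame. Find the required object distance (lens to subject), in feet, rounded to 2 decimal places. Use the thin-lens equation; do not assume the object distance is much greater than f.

15.85 ft

W: 119 cm = 1190 mm.
Magnification m = h/W = dᵢ/dₒ; combined with 1/f = 1/dₒ + 1/dᵢ this gives dₒ = f·(1 + W/h).
dₒ = 130 mm × (1 + 1190/32.9) = 130 × 37.1702 ≈ 4832.128 mm = 4832.128/304.8 ft = 15.8534 ft.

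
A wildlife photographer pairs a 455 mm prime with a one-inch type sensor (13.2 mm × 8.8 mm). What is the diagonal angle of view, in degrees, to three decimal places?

1.998°

Sensor diagonal = √(13.2² + 8.8²) = √251.6800 ≈ 15.8644 mm.
Angle of view α = 2·arctan(d/2f) with d = 15.8644 mm and f = 455 mm.
d/2f = 0.01743; arctan(0.01743) ≈ 0.9988°, so α ≈ 1.9975°.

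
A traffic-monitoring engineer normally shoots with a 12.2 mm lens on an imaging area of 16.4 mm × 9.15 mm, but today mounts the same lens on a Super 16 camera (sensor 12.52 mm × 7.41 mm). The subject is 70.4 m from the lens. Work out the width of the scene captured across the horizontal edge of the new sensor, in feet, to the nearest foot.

The focal length stays 12.2 mm; the relevant sensor dimension is now w = 12.52 mm. Object distance dₒ = 70.4 m = 70400 mm.
Thin-lens field width W = w·(dₒ − f)/f = 12.52 × (70400 − 12.2)/12.2 ≈ 72234.037 mm = 72234.037/304.8 ft = 236.988 ft.

237 ft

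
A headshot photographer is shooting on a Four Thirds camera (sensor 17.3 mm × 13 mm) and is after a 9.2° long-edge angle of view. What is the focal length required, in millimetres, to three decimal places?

From α = 2·arctan(w/2f) we get f = w / (2·tan(α/2)).
With w = 17.3 mm and α/2 = 4.6°, tan(α/2) ≈ 0.08046, so f ≈ 17.3 / 0.16092 ≈ 107.5094 mm.

107.509 mm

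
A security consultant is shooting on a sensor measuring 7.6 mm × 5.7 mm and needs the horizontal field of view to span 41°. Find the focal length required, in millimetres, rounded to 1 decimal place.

10.2 mm

From α = 2·arctan(w/2f) we get f = w / (2·tan(α/2)).
With w = 7.6 mm and α/2 = 20.5°, tan(α/2) ≈ 0.37388, so f ≈ 7.6 / 0.74777 ≈ 10.1636 mm.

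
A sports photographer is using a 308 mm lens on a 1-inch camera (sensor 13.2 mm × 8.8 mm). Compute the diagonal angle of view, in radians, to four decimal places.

0.0515 rad

Sensor diagonal = √(13.2² + 8.8²) = √251.6800 ≈ 15.8644 mm.
Angle of view α = 2·arctan(d/2f) with d = 15.8644 mm and f = 308 mm.
d/2f = 0.02575; arctan(0.02575) ≈ 0.0257 rad, so α ≈ 0.0515 rad.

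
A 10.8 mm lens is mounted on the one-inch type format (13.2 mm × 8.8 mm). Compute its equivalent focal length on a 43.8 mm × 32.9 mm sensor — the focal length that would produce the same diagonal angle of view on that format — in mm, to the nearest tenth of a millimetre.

37.3 mm

Sensor diagonal = √(13.2² + 8.8²) = √251.6800 ≈ 15.8644 mm.
Sensor diagonal = √(43.8² + 32.9²) = √3000.8500 ≈ 54.7800 mm.
Equal angle of view means equal diagonal/f ratio, so f₂ = f₁ · (diagonal₂/diagonal₁) = 10.8 × 54.7800/15.8644.
f₂ = 10.8 × 3.45301 ≈ 37.293 mm.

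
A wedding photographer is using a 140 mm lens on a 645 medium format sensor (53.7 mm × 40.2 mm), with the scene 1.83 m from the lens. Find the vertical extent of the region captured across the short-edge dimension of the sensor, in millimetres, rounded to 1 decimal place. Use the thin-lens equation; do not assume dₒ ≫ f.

485.3 mm

dₒ: 1.83 m = 1830 mm.
Similar triangles through the lens centre give W/dₒ = h/dᵢ; with 1/f = 1/dₒ + 1/dᵢ this gives W = h·(dₒ − f)/f.
W = 40.2 mm × (1830 − 140) / 140 = 40.2 × 12.0714 ≈ 485.271 mm.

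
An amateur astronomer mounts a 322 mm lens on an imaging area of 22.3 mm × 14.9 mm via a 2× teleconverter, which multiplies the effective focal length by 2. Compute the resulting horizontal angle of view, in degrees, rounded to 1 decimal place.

Effective focal length f = 322 × 2 = 644 mm.
α = 2·arctan(22.3 / (2 × 644)) = 2·arctan(0.01731) ≈ 1.9838°.

2.0°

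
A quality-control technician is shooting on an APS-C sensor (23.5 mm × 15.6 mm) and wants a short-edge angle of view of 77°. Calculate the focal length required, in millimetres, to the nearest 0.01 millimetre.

9.81 mm

From α = 2·arctan(h/2f) we get f = h / (2·tan(α/2)).
With h = 15.6 mm and α/2 = 38.5°, tan(α/2) ≈ 0.79544, so f ≈ 15.6 / 1.59087 ≈ 9.8059 mm.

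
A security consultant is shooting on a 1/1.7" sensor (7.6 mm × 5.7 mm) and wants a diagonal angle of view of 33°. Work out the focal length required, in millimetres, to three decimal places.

Sensor diagonal = √(7.6² + 5.7²) = √90.2500 ≈ 9.5000 mm.
From α = 2·arctan(d/2f) we get f = d / (2·tan(α/2)).
With d = 9.5000 mm and α/2 = 16.5°, tan(α/2) ≈ 0.29621, so f ≈ 9.5000 / 0.59243 ≈ 16.0357 mm.

16.036 mm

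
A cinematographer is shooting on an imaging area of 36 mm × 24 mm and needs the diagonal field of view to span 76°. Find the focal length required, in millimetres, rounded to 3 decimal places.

Sensor diagonal = √(36² + 24²) = √1872.0000 ≈ 43.2666 mm.
From α = 2·arctan(d/2f) we get f = d / (2·tan(α/2)).
With d = 43.2666 mm and α/2 = 38°, tan(α/2) ≈ 0.78129, so f ≈ 43.2666 / 1.56257 ≈ 27.6894 mm.

27.689 mm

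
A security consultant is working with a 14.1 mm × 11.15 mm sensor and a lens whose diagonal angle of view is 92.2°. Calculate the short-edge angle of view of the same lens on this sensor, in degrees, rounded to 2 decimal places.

Sensor diagonal = √(14.1² + 11.15²) = √323.1325 ≈ 17.9759 mm.
From the diagonal AOV: f = 17.9759 / (2·tan(46.1°)) = 17.9759 / 2.07831 ≈ 8.6493 mm.
Short-edge AOV = 2·arctan(11.15 / (2 × 8.6493)) = 2·arctan(0.64456) ≈ 65.6085°.

65.61°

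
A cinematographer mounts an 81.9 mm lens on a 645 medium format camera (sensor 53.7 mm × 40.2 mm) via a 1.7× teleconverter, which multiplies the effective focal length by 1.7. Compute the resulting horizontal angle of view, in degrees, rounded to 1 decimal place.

Effective focal length f = 81.9 × 1.7 = 139.23 mm.
α = 2·arctan(53.7 / (2 × 139.23)) = 2·arctan(0.19285) ≈ 21.8306°.

21.8°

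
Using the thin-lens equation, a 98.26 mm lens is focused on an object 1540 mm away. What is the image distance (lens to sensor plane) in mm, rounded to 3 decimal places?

104.957 mm

1/dᵢ = 1/f − 1/dₒ = 1/98.26 − 1/1540 = 0.0095277 mm⁻¹.
dᵢ = 1/0.0095277 ≈ 104.9568 mm.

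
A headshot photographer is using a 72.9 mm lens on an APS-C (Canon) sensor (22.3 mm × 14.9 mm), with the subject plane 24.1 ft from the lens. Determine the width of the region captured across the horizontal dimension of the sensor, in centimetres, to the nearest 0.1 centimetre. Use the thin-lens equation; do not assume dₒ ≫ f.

222.5 cm

dₒ: 24.1 ft × 304.8 mm/ft = 7345.68 mm.
Similar triangles through the lens centre give W/dₒ = w/dᵢ; with 1/f = 1/dₒ + 1/dᵢ this gives W = w·(dₒ − f)/f.
W = 22.3 mm × (7345.68 − 72.9) / 72.9 = 22.3 × 99.7638 ≈ 2224.732 mm = 222.473 cm.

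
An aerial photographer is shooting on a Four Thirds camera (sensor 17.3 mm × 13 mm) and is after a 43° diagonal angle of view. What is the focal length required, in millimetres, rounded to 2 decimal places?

Sensor diagonal = √(17.3² + 13²) = √468.2900 ≈ 21.6400 mm.
From α = 2·arctan(d/2f) we get f = d / (2·tan(α/2)).
With d = 21.6400 mm and α/2 = 21.5°, tan(α/2) ≈ 0.39391, so f ≈ 21.6400 / 0.78782 ≈ 27.4682 mm.

27.47 mm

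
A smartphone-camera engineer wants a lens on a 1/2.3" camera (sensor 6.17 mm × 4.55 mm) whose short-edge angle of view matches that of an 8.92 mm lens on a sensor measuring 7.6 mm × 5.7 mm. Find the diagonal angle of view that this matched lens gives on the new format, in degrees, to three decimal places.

Equal short-edge AOV ⇒ f₂ = f₁ · 4.55/5.7 = 8.92 × 0.79825 ≈ 7.1204 mm.
Sensor diagonal = √(6.17² + 4.55²) = √58.7714 ≈ 7.6663 mm.
Diagonal AOV on the new format = 2·arctan(7.6663 / (2 × 7.1204)) = 2·arctan(0.53833) ≈ 56.5902°.

56.590°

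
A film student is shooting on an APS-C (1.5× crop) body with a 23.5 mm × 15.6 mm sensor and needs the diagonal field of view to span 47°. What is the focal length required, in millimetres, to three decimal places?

Sensor diagonal = √(23.5² + 15.6²) = √795.6100 ≈ 28.2066 mm.
From α = 2·arctan(d/2f) we get f = d / (2·tan(α/2)).
With d = 28.2066 mm and α/2 = 23.5°, tan(α/2) ≈ 0.43481, so f ≈ 28.2066 / 0.86962 ≈ 32.4353 mm.

32.435 mm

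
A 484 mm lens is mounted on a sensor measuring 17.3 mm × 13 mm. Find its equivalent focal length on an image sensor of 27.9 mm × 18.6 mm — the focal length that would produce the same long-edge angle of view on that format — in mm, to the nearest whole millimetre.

Equal angle of view means equal width/f ratio, so f₂ = f₁ · (width₂/width₁) = 484 × 27.9/17.3.
f₂ = 484 × 1.61272 ≈ 780.555 mm.

781 mm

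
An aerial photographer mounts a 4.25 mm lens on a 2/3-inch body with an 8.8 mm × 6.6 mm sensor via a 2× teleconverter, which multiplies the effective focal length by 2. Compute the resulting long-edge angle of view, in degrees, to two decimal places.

Effective focal length f = 4.25 × 2 = 8.5 mm.
α = 2·arctan(8.8 / (2 × 8.5)) = 2·arctan(0.51765) ≈ 54.7364°.

54.74°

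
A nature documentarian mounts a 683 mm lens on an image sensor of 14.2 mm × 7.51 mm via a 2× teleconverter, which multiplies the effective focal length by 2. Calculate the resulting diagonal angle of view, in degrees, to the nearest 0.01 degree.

Effective focal length f = 683 × 2 = 1366 mm.
Sensor diagonal = √(14.2² + 7.51²) = √258.0401 ≈ 16.0636 mm.
α = 2·arctan(16.064 / (2 × 1366)) = 2·arctan(0.00588) ≈ 0.6738°.

0.67°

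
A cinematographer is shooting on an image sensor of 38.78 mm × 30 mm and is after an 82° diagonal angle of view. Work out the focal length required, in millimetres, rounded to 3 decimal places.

Sensor diagonal = √(38.78² + 30²) = √2403.8884 ≈ 49.0295 mm.
From α = 2·arctan(d/2f) we get f = d / (2·tan(α/2)).
With d = 49.0295 mm and α/2 = 41°, tan(α/2) ≈ 0.86929, so f ≈ 49.0295 / 1.73857 ≈ 28.2010 mm.

28.201 mm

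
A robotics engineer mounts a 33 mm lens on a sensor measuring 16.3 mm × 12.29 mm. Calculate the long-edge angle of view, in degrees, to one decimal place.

27.7°

Angle of view α = 2·arctan(w/2f) with w = 16.3 mm and f = 33 mm.
w/2f = 0.24697; arctan(0.24697) ≈ 13.8727°, so α ≈ 27.7454°.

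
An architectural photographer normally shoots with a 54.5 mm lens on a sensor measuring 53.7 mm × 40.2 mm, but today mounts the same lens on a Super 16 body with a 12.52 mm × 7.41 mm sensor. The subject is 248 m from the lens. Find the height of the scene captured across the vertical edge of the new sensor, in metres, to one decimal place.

33.7 m

The focal length stays 54.5 mm; the relevant sensor dimension is now h = 7.41 mm. Object distance dₒ = 248 m = 248000 mm.
Thin-lens field height W = h·(dₒ − f)/f = 7.41 × (248000 − 54.5)/54.5 ≈ 33711.489 mm = 33.7115 m.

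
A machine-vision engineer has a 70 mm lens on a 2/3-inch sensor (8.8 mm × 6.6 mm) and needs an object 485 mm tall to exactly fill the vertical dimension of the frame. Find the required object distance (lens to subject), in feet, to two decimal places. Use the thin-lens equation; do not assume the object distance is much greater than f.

Magnification m = h/W = dᵢ/dₒ; combined with 1/f = 1/dₒ + 1/dᵢ this gives dₒ = f·(1 + W/h).
dₒ = 70 mm × (1 + 485/6.6) = 70 × 74.4848 ≈ 5213.939 mm = 5213.939/304.8 ft = 17.1061 ft.

17.11 ft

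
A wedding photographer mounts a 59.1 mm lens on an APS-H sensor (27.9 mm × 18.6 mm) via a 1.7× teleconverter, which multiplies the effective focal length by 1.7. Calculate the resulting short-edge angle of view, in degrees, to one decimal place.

Effective focal length f = 59.1 × 1.7 = 100.47 mm.
α = 2·arctan(18.6 / (2 × 100.47)) = 2·arctan(0.09256) ≈ 10.5770°.

10.6°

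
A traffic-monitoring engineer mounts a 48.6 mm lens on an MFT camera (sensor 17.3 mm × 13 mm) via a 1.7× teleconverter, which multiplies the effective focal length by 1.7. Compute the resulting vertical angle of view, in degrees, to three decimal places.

Effective focal length f = 48.6 × 1.7 = 82.62 mm.
α = 2·arctan(13 / (2 × 82.62)) = 2·arctan(0.07867) ≈ 8.9968°.

8.997°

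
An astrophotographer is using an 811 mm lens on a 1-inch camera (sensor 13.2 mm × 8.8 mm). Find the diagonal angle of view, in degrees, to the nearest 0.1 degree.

1.1°

Sensor diagonal = √(13.2² + 8.8²) = √251.6800 ≈ 15.8644 mm.
Angle of view α = 2·arctan(d/2f) with d = 15.8644 mm and f = 811 mm.
d/2f = 0.00978; arctan(0.00978) ≈ 0.5604°, so α ≈ 1.1208°.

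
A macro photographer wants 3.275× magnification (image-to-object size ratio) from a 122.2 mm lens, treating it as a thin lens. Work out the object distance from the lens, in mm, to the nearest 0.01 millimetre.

With m = dᵢ/dₒ and 1/f = 1/dₒ + 1/dᵢ, substituting dᵢ = m·dₒ gives 1/f = (1 + 1/m)/dₒ, hence dₒ = f·(1 + 1/m).
dₒ = 122.2 × (1 + 1/3.275) = 122.2 × 1.30534 ≈ 159.513 mm.

159.51 mm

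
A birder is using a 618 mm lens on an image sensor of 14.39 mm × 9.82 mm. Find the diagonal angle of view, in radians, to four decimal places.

0.0282 rad

Sensor diagonal = √(14.39² + 9.82²) = √303.5045 ≈ 17.4214 mm.
Angle of view α = 2·arctan(d/2f) with d = 17.4214 mm and f = 618 mm.
d/2f = 0.01409; arctan(0.01409) ≈ 0.0141 rad, so α ≈ 0.0282 rad.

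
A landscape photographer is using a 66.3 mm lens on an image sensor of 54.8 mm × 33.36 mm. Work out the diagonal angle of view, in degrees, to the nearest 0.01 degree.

51.64°

Sensor diagonal = √(54.8² + 33.36²) = √4115.9296 ≈ 64.1555 mm.
Angle of view α = 2·arctan(d/2f) with d = 64.1555 mm and f = 66.3 mm.
d/2f = 0.48383; arctan(0.48383) ≈ 25.8190°, so α ≈ 51.6379°.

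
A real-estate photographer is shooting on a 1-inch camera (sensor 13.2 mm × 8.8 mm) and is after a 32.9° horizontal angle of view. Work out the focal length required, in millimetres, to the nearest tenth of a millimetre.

From α = 2·arctan(w/2f) we get f = w / (2·tan(α/2)).
With w = 13.2 mm and α/2 = 16.45°, tan(α/2) ≈ 0.29526, so f ≈ 13.2 / 0.59053 ≈ 22.3528 mm.

22.4 mm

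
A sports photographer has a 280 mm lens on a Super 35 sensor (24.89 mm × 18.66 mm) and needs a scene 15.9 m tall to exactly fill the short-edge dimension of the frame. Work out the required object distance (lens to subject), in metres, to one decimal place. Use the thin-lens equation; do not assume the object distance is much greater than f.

238.9 m

W: 15.9 m = 15900 mm.
Magnification m = h/W = dᵢ/dₒ; combined with 1/f = 1/dₒ + 1/dᵢ this gives dₒ = f·(1 + W/h).
dₒ = 280 mm × (1 + 15900/18.66) = 280 × 853.0900 ≈ 238865.209 mm = 238.865 m.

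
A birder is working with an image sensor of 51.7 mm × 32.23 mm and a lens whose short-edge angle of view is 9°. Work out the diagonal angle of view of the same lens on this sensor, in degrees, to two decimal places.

From the short-edge AOV: f = 32.23 / (2·tan(4.5°)) = 32.23 / 0.15740 ≈ 204.7605 mm.
Sensor diagonal = √(51.7² + 32.23²) = √3711.6629 ≈ 60.9234 mm.
Diagonal AOV = 2·arctan(60.9234 / (2 × 204.7605)) = 2·arctan(0.14877) ≈ 16.9234°.

16.92°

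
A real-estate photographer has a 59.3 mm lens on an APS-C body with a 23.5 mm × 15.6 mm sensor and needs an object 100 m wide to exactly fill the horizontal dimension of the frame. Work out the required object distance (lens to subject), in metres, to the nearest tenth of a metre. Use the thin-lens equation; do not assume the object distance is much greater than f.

252.4 m

W: 100 m = 100000 mm.
Magnification m = w/W = dᵢ/dₒ; combined with 1/f = 1/dₒ + 1/dᵢ this gives dₒ = f·(1 + W/w).
dₒ = 59.3 mm × (1 + 100000/23.5) = 59.3 × 4256.3191 ≈ 252399.726 mm = 252.4 m.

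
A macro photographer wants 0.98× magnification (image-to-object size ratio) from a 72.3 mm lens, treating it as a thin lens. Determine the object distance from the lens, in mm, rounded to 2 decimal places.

146.08 mm

With m = dᵢ/dₒ and 1/f = 1/dₒ + 1/dᵢ, substituting dᵢ = m·dₒ gives 1/f = (1 + 1/m)/dₒ, hence dₒ = f·(1 + 1/m).
dₒ = 72.3 × (1 + 1/0.98) = 72.3 × 2.02041 ≈ 146.076 mm.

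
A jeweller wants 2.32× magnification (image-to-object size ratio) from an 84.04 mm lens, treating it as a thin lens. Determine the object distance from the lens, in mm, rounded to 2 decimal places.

120.26 mm

With m = dᵢ/dₒ and 1/f = 1/dₒ + 1/dᵢ, substituting dᵢ = m·dₒ gives 1/f = (1 + 1/m)/dₒ, hence dₒ = f·(1 + 1/m).
dₒ = 84.04 × (1 + 1/2.32) = 84.04 × 1.43103 ≈ 120.264 mm.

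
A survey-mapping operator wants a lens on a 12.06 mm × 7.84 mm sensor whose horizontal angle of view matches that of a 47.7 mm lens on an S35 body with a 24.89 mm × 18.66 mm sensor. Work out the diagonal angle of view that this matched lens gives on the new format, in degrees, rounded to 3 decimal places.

34.571°

Equal horizontal AOV ⇒ f₂ = f₁ · 12.06/24.89 = 47.7 × 0.48453 ≈ 23.1122 mm.
Sensor diagonal = √(12.06² + 7.84²) = √206.9092 ≈ 14.3843 mm.
Diagonal AOV on the new format = 2·arctan(14.3843 / (2 × 23.1122)) = 2·arctan(0.31119) ≈ 34.5708°.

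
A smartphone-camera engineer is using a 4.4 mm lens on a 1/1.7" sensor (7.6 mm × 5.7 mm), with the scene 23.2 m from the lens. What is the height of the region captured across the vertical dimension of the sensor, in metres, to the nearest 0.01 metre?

30.05 m

dₒ: 23.2 m = 23200 mm.
Similar triangles through the lens centre give W/dₒ = h/dᵢ; with 1/f = 1/dₒ + 1/dᵢ this gives W = h·(dₒ − f)/f.
W = 5.7 mm × (23200 − 4.4) / 4.4 = 5.7 × 5271.7273 ≈ 30048.845 mm = 30.0488 m.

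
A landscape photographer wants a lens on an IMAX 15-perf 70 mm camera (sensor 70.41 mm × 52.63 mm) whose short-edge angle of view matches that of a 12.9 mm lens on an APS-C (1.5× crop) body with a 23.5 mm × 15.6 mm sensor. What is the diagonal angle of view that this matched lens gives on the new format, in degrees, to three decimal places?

90.566°

Equal short-edge AOV ⇒ f₂ = f₁ · 52.63/15.6 = 12.9 × 3.37372 ≈ 43.5210 mm.
Sensor diagonal = √(70.41² + 52.63²) = √7727.4850 ≈ 87.9061 mm.
Diagonal AOV on the new format = 2·arctan(87.9061 / (2 × 43.5210)) = 2·arctan(1.00993) ≈ 90.5660°.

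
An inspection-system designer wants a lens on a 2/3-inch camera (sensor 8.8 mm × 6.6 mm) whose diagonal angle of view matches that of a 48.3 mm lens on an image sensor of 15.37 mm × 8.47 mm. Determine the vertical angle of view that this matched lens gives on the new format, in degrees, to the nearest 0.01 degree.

12.44°

Sensor diagonal = √(15.37² + 8.47²) = √307.9778 ≈ 17.5493 mm.
Sensor diagonal = √(8.8² + 6.6²) = √121.0000 ≈ 11.0000 mm.
Equal diagonal AOV ⇒ f₂ = f₁ · 11.0000/17.5493 = 48.3 × 0.62681 ≈ 30.2747 mm.
Vertical AOV on the new format = 2·arctan(6.6 / (2 × 30.2747)) = 2·arctan(0.10900) ≈ 12.4416°.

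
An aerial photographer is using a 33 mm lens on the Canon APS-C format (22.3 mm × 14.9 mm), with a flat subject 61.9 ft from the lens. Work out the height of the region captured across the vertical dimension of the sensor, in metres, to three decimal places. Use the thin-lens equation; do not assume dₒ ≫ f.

8.504 m

dₒ: 61.9 ft × 304.8 mm/ft = 18867.12 mm.
Similar triangles through the lens centre give W/dₒ = h/dᵢ; with 1/f = 1/dₒ + 1/dᵢ this gives W = h·(dₒ − f)/f.
W = 14.9 mm × (18867.1 − 33) / 33 = 14.9 × 570.7309 ≈ 8503.890 mm = 8.50389 m.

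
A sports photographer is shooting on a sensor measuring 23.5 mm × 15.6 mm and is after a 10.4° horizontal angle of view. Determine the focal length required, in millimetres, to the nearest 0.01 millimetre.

From α = 2·arctan(w/2f) we get f = w / (2·tan(α/2)).
With w = 23.5 mm and α/2 = 5.2°, tan(α/2) ≈ 0.09101, so f ≈ 23.5 / 0.18201 ≈ 129.1108 mm.

129.11 mm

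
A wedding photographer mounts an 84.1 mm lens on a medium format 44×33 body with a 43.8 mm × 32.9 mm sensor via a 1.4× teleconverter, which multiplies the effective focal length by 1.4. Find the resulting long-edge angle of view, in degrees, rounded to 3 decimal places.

21.074°

Effective focal length f = 84.1 × 1.4 = 117.74 mm.
α = 2·arctan(43.8 / (2 × 117.74)) = 2·arctan(0.18600) ≈ 21.0736°.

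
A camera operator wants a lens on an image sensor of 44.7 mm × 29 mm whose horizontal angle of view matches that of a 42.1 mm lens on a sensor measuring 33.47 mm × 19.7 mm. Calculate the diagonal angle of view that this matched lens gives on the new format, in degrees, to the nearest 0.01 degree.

Equal horizontal AOV ⇒ f₂ = f₁ · 44.7/33.47 = 42.1 × 1.33552 ≈ 56.2256 mm.
Sensor diagonal = √(44.7² + 29²) = √2839.0900 ≈ 53.2831 mm.
Diagonal AOV on the new format = 2·arctan(53.2831 / (2 × 56.2256)) = 2·arctan(0.47383) ≈ 50.7063°.

50.71°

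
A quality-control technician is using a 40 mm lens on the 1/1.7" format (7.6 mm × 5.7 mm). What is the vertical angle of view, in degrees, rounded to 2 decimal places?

Angle of view α = 2·arctan(h/2f) with h = 5.7 mm and f = 40 mm.
h/2f = 0.07125; arctan(0.07125) ≈ 4.0754°, so α ≈ 8.1509°.

8.15°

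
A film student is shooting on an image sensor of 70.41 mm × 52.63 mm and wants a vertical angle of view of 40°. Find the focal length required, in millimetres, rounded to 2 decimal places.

From α = 2·arctan(h/2f) we get f = h / (2·tan(α/2)).
With h = 52.63 mm and α/2 = 20°, tan(α/2) ≈ 0.36397, so f ≈ 52.63 / 0.72794 ≈ 72.2999 mm.

72.30 mm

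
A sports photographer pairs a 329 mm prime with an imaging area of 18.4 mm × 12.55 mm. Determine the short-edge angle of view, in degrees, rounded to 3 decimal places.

2.185°

Angle of view α = 2·arctan(h/2f) with h = 12.55 mm and f = 329 mm.
h/2f = 0.01907; arctan(0.01907) ≈ 1.0927°, so α ≈ 2.1853°.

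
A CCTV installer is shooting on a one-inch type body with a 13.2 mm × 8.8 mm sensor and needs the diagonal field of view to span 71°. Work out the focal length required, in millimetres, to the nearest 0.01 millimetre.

11.12 mm

Sensor diagonal = √(13.2² + 8.8²) = √251.6800 ≈ 15.8644 mm.
From α = 2·arctan(d/2f) we get f = d / (2·tan(α/2)).
With d = 15.8644 mm and α/2 = 35.5°, tan(α/2) ≈ 0.71329, so f ≈ 15.8644 / 1.42659 ≈ 11.1206 mm.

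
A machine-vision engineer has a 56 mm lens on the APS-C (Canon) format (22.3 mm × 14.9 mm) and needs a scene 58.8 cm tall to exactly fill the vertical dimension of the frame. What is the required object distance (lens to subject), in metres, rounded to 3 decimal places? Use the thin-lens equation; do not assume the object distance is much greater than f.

2.266 m

W: 58.8 cm = 588 mm.
Magnification m = h/W = dᵢ/dₒ; combined with 1/f = 1/dₒ + 1/dᵢ this gives dₒ = f·(1 + W/h).
dₒ = 56 mm × (1 + 588/14.9) = 56 × 40.4631 ≈ 2265.933 mm = 2.26593 m.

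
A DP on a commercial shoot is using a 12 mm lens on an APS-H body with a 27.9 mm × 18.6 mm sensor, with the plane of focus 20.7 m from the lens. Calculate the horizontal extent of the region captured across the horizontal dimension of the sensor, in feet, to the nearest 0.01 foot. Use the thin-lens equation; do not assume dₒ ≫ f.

157.81 ft

dₒ: 20.7 m = 20700 mm.
Similar triangles through the lens centre give W/dₒ = w/dᵢ; with 1/f = 1/dₒ + 1/dᵢ this gives W = w·(dₒ − f)/f.
W = 27.9 mm × (20700 − 12) / 12 = 27.9 × 1724.0000 ≈ 48099.600 mm = 48099.600/304.8 ft = 157.807 ft.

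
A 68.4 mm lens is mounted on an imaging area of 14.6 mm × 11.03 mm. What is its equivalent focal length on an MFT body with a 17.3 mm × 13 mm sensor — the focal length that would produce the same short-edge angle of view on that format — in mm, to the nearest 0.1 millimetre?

80.6 mm

Equal angle of view means equal height/f ratio, so f₂ = f₁ · (height₂/height₁) = 68.4 × 13/11.03.
f₂ = 68.4 × 1.17860 ≈ 80.617 mm.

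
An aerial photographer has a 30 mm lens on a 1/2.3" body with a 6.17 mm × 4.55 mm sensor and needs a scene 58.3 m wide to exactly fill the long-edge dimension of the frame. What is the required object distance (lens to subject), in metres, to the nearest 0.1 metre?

283.5 m

W: 58.3 m = 58300 mm.
Magnification m = w/W = dᵢ/dₒ; combined with 1/f = 1/dₒ + 1/dᵢ this gives dₒ = f·(1 + W/w).
dₒ = 30 mm × (1 + 58300/6.17) = 30 × 9449.9465 ≈ 283498.395 mm = 283.498 m.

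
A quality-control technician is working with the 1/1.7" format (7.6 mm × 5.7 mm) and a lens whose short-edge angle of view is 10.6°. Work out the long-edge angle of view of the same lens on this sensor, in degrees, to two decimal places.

14.10°

From the short-edge AOV: f = 5.7 / (2·tan(5.3°)) = 5.7 / 0.18553 ≈ 30.7221 mm.
Long-edge AOV = 2·arctan(7.6 / (2 × 30.7221)) = 2·arctan(0.12369) ≈ 14.1022°.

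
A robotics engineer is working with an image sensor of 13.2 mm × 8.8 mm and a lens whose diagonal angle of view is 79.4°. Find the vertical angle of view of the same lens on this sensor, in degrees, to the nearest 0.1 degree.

49.5°

Sensor diagonal = √(13.2² + 8.8²) = √251.6800 ≈ 15.8644 mm.
From the diagonal AOV: f = 15.8644 / (2·tan(39.7°)) = 15.8644 / 1.66043 ≈ 9.5544 mm.
Vertical AOV = 2·arctan(8.8 / (2 × 9.5544)) = 2·arctan(0.46052) ≈ 49.4541°.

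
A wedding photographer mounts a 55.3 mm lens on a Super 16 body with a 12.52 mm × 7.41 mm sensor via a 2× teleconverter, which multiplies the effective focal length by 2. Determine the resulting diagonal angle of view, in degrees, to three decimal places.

7.526°

Effective focal length f = 55.3 × 2 = 110.6 mm.
Sensor diagonal = √(12.52² + 7.41²) = √211.6585 ≈ 14.5485 mm.
α = 2·arctan(14.548 / (2 × 110.6)) = 2·arctan(0.06577) ≈ 7.5259°.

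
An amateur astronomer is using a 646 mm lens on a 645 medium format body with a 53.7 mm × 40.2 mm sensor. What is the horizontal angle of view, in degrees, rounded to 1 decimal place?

Angle of view α = 2·arctan(w/2f) with w = 53.7 mm and f = 646 mm.
w/2f = 0.04156; arctan(0.04156) ≈ 2.3800°, so α ≈ 4.7601°.

4.8°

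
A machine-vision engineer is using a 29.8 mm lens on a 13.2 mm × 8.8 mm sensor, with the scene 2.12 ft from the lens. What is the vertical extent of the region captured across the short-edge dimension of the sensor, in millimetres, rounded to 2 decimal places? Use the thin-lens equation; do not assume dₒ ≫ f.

dₒ: 2.12 ft × 304.8 mm/ft = 646.18 mm.
Similar triangles through the lens centre give W/dₒ = h/dᵢ; with 1/f = 1/dₒ + 1/dᵢ this gives W = h·(dₒ − f)/f.
W = 8.8 mm × (646.176 − 29.8) / 29.8 = 8.8 × 20.6838 ≈ 182.017 mm.

182.02 mm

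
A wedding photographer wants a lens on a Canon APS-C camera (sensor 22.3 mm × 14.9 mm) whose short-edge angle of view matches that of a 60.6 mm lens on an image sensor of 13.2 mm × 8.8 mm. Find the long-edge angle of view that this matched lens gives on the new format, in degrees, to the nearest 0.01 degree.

Equal short-edge AOV ⇒ f₂ = f₁ · 14.9/8.8 = 60.6 × 1.69318 ≈ 102.6068 mm.
Long-edge AOV on the new format = 2·arctan(22.3 / (2 × 102.6068)) = 2·arctan(0.10867) ≈ 12.4037°.

12.40°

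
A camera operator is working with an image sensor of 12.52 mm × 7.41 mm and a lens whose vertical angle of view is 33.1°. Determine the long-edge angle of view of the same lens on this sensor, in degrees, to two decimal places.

From the vertical AOV: f = 7.41 / (2·tan(16.55°)) = 7.41 / 0.59433 ≈ 12.4679 mm.
Long-edge AOV = 2·arctan(12.52 / (2 × 12.4679)) = 2·arctan(0.50209) ≈ 53.3215°.

53.32°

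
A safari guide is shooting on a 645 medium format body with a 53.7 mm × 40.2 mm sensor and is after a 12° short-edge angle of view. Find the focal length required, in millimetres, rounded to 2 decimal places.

191.24 mm

From α = 2·arctan(h/2f) we get f = h / (2·tan(α/2)).
With h = 40.2 mm and α/2 = 6°, tan(α/2) ≈ 0.10510, so f ≈ 40.2 / 0.21021 ≈ 191.2387 mm.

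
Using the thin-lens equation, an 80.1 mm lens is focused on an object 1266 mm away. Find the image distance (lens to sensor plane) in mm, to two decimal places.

1/dᵢ = 1/f − 1/dₒ = 1/80.1 − 1/1266 = 0.0116945 mm⁻¹.
dᵢ = 1/0.0116945 ≈ 85.5102 mm.

85.51 mm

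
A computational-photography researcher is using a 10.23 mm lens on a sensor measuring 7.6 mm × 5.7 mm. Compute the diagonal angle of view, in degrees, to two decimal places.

Sensor diagonal = √(7.6² + 5.7²) = √90.2500 ≈ 9.5000 mm.
Angle of view α = 2·arctan(d/2f) with d = 9.5000 mm and f = 10.23 mm.
d/2f = 0.46432; arctan(0.46432) ≈ 24.9064°, so α ≈ 49.8128°.

49.81°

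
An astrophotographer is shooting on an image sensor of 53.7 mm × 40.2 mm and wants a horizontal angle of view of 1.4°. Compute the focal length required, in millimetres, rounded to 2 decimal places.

2197.59 mm

From α = 2·arctan(w/2f) we get f = w / (2·tan(α/2)).
With w = 53.7 mm and α/2 = 0.7°, tan(α/2) ≈ 0.01222, so f ≈ 53.7 / 0.02444 ≈ 2197.5931 mm.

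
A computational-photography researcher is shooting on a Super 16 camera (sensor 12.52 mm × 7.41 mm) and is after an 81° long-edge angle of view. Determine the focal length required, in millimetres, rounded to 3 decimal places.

7.330 mm

From α = 2·arctan(w/2f) we get f = w / (2·tan(α/2)).
With w = 12.52 mm and α/2 = 40.5°, tan(α/2) ≈ 0.85408, so f ≈ 12.52 / 1.70816 ≈ 7.3295 mm.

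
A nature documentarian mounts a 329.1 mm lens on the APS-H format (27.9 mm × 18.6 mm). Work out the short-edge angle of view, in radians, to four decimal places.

Angle of view α = 2·arctan(h/2f) with h = 18.6 mm and f = 329.1 mm.
h/2f = 0.02826; arctan(0.02826) ≈ 0.0283 rad, so α ≈ 0.0565 rad.

0.0565 rad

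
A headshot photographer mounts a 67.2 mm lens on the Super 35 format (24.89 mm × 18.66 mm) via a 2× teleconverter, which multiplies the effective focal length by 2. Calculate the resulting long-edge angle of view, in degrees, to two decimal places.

Effective focal length f = 67.2 × 2 = 134.4 mm.
α = 2·arctan(24.89 / (2 × 134.4)) = 2·arctan(0.09260) ≈ 10.5806°.

10.58°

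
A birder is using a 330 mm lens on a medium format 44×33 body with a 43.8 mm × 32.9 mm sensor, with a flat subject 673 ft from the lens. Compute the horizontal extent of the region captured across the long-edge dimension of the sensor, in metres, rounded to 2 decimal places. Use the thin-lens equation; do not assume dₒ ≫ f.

27.18 m

dₒ: 673 ft × 304.8 mm/ft = 205130.39 mm.
Similar triangles through the lens centre give W/dₒ = w/dᵢ; with 1/f = 1/dₒ + 1/dᵢ this gives W = w·(dₒ − f)/f.
W = 43.8 mm × (205130 − 330) / 330 = 43.8 × 620.6073 ≈ 27182.598 mm = 27.1826 m.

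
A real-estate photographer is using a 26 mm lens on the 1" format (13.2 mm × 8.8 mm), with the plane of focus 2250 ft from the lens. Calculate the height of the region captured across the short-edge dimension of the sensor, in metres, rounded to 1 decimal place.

232.1 m

dₒ: 2250 ft × 304.8 mm/ft = 685799.98 mm.
Similar triangles through the lens centre give W/dₒ = h/dᵢ; with 1/f = 1/dₒ + 1/dᵢ this gives W = h·(dₒ − f)/f.
W = 8.8 mm × (685800 − 26) / 26 = 8.8 × 26375.9222 ≈ 232108.116 mm = 232.108 m.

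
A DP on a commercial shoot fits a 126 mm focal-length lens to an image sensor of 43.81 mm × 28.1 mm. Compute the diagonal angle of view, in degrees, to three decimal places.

23.339°

Sensor diagonal = √(43.81² + 28.1²) = √2708.9261 ≈ 52.0473 mm.
Angle of view α = 2·arctan(d/2f) with d = 52.0473 mm and f = 126 mm.
d/2f = 0.20654; arctan(0.20654) ≈ 11.6696°, so α ≈ 23.3392°.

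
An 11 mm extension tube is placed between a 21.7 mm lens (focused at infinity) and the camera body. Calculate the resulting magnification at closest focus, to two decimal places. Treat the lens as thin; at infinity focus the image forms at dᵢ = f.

The tube moves the image plane from f to f + e, so dᵢ = 21.7 + 11 = 32.7 mm. Focus is achieved when 1/f = 1/dₒ + 1/dᵢ, giving dₒ = 1/(1/f − 1/(f+e)).
Magnification m = dᵢ/dₒ = (f+e)·(1/f − 1/(f+e)) = e/f = 11/21.7 ≈ 0.5069.

0.51×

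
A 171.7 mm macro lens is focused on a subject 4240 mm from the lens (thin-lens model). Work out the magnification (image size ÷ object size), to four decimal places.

0.0422×

Thin lens: 1/f = 1/dₒ + 1/dᵢ → 1/dᵢ = 1/171.7 − 1/4240 = 0.0055883 mm⁻¹, so dᵢ ≈ 178.9465 mm.
Magnification m = dᵢ/dₒ = 178.9465/4240 ≈ 0.04220.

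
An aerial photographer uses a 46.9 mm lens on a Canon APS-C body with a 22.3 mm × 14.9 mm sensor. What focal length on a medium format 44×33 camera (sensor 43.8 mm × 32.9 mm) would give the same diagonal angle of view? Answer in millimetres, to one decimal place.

95.8 mm

Sensor diagonal = √(22.3² + 14.9²) = √719.3000 ≈ 26.8198 mm.
Sensor diagonal = √(43.8² + 32.9²) = √3000.8500 ≈ 54.7800 mm.
Equal angle of view means equal diagonal/f ratio, so f₂ = f₁ · (diagonal₂/diagonal₁) = 46.9 × 54.7800/26.8198.
f₂ = 46.9 × 2.04252 ≈ 95.794 mm.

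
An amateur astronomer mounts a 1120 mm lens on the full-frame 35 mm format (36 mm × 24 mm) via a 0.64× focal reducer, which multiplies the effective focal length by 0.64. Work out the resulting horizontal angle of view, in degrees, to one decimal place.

2.9°

Effective focal length f = 1120 × 0.64 = 716.8 mm.
α = 2·arctan(36 / (2 × 716.8)) = 2·arctan(0.02511) ≈ 2.8770°.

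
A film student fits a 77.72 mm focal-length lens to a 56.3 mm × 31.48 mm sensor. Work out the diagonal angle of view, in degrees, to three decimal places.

Sensor diagonal = √(56.3² + 31.48²) = √4160.6804 ≈ 64.5033 mm.
Angle of view α = 2·arctan(d/2f) with d = 64.5033 mm and f = 77.72 mm.
d/2f = 0.41497; arctan(0.41497) ≈ 22.5371°, so α ≈ 45.0742°.

45.074°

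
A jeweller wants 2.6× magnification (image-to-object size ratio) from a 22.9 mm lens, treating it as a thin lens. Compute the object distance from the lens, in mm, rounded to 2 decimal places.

31.71 mm

With m = dᵢ/dₒ and 1/f = 1/dₒ + 1/dᵢ, substituting dᵢ = m·dₒ gives 1/f = (1 + 1/m)/dₒ, hence dₒ = f·(1 + 1/m).
dₒ = 22.9 × (1 + 1/2.6) = 22.9 × 1.38462 ≈ 31.708 mm.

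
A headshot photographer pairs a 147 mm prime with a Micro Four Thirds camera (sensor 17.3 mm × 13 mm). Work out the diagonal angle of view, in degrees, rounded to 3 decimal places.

8.419°

Sensor diagonal = √(17.3² + 13²) = √468.2900 ≈ 21.6400 mm.
Angle of view α = 2·arctan(d/2f) with d = 21.6400 mm and f = 147 mm.
d/2f = 0.07361; arctan(0.07361) ≈ 4.2097°, so α ≈ 8.4194°.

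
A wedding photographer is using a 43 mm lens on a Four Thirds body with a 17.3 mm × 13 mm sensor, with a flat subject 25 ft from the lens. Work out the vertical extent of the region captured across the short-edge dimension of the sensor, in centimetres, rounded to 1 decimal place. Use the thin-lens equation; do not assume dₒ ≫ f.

229.1 cm

dₒ: 25 ft × 304.8 mm/ft = 7620.00 mm.
Similar triangles through the lens centre give W/dₒ = h/dᵢ; with 1/f = 1/dₒ + 1/dᵢ this gives W = h·(dₒ − f)/f.
W = 13 mm × (7620 − 43) / 43 = 13 × 176.2093 ≈ 2290.721 mm = 229.072 cm.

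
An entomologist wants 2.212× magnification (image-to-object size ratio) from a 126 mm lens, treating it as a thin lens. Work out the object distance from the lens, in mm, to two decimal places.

182.96 mm

With m = dᵢ/dₒ and 1/f = 1/dₒ + 1/dᵢ, substituting dᵢ = m·dₒ gives 1/f = (1 + 1/m)/dₒ, hence dₒ = f·(1 + 1/m).
dₒ = 126 × (1 + 1/2.212) = 126 × 1.45208 ≈ 182.962 mm.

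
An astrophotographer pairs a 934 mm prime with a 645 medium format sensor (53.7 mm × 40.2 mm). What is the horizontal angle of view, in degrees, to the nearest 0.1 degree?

3.3°

Angle of view α = 2·arctan(w/2f) with w = 53.7 mm and f = 934 mm.
w/2f = 0.02875; arctan(0.02875) ≈ 1.6466°, so α ≈ 3.2933°.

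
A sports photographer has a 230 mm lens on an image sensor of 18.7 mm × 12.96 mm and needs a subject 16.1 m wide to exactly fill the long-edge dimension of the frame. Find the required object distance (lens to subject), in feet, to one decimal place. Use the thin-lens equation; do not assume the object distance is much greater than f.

650.4 ft

W: 16.1 m = 16100 mm.
Magnification m = w/W = dᵢ/dₒ; combined with 1/f = 1/dₒ + 1/dᵢ this gives dₒ = f·(1 + W/w).
dₒ = 230 mm × (1 + 16100/18.7) = 230 × 861.9626 ≈ 198251.390 mm = 198251.390/304.8 ft = 650.431 ft.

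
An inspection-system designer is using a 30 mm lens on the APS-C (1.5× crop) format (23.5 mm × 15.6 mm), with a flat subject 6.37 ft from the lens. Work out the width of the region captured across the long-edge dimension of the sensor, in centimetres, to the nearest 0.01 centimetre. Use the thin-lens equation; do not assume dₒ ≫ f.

dₒ: 6.37 ft × 304.8 mm/ft = 1941.58 mm.
Similar triangles through the lens centre give W/dₒ = w/dᵢ; with 1/f = 1/dₒ + 1/dᵢ this gives W = w·(dₒ − f)/f.
W = 23.5 mm × (1941.58 − 30) / 30 = 23.5 × 63.7192 ≈ 1497.401 mm = 149.74 cm.

149.74 cm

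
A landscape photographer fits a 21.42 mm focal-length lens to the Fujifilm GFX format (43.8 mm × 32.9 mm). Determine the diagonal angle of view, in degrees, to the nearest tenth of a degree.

Sensor diagonal = √(43.8² + 32.9²) = √3000.8500 ≈ 54.7800 mm.
Angle of view α = 2·arctan(d/2f) with d = 54.7800 mm and f = 21.42 mm.
d/2f = 1.27871; arctan(1.27871) ≈ 51.9733°, so α ≈ 103.9466°.

103.9°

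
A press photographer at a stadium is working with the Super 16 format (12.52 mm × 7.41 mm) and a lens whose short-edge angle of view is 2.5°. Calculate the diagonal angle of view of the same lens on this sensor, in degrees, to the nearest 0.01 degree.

From the short-edge AOV: f = 7.41 / (2·tan(1.25°)) = 7.41 / 0.04364 ≈ 169.7977 mm.
Sensor diagonal = √(12.52² + 7.41²) = √211.6585 ≈ 14.5485 mm.
Diagonal AOV = 2·arctan(14.5485 / (2 × 169.7977)) = 2·arctan(0.04284) ≈ 4.9062°.

4.91°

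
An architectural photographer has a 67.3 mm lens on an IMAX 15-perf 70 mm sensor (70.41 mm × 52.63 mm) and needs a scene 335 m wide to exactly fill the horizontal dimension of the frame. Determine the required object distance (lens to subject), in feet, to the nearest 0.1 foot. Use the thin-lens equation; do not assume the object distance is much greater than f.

W: 335 m = 335000 mm.
Magnification m = w/W = dᵢ/dₒ; combined with 1/f = 1/dₒ + 1/dᵢ this gives dₒ = f·(1 + W/w).
dₒ = 67.3 mm × (1 + 335000/70.41) = 67.3 × 4758.8469 ≈ 320270.396 mm = 320270.396/304.8 ft = 1050.76 ft.

1050.8 ft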